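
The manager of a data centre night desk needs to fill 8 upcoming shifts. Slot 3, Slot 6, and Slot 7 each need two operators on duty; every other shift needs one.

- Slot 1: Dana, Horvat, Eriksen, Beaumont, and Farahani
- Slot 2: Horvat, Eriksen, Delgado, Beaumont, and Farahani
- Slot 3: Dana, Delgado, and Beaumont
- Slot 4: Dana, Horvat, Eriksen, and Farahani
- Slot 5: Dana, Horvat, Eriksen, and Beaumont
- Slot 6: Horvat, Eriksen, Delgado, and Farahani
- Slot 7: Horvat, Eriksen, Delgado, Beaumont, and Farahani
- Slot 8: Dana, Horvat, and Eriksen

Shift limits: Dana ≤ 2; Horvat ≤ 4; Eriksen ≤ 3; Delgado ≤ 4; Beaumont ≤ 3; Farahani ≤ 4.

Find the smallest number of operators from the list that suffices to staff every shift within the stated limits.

11 slots to fill and no one can take more than 4, so at least ⌈11/4⌉ = 3 operators are needed.
Horvat, Delgado, and Beaumont alone can cover everything: Slot 1→Horvat, Slot 2→Delgado, Slot 3→Delgado+Beaumont, Slot 4→Horvat, Slot 5→Beaumont, Slot 6→Horvat+Delgado, Slot 7→Delgado+Beaumont, Slot 8→Horvat.

3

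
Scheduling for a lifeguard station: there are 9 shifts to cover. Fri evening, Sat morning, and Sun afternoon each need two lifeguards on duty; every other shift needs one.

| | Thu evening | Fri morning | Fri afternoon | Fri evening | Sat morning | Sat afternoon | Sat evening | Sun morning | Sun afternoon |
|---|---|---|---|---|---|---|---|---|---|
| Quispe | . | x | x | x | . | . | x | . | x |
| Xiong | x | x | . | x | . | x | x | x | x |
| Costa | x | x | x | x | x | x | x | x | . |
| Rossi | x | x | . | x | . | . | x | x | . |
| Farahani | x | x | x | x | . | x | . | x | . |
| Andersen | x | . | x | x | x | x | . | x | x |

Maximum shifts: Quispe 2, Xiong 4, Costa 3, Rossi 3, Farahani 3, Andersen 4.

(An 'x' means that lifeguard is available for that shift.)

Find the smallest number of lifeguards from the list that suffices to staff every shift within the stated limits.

4

12 slots to fill and no one can take more than 4, so at least ⌈12/4⌉ = 3 lifeguards are needed.
Any 3 lifeguards together have capacity at most 4+4+3 = 11 < 12 slots, so 3 can never suffice.
Quispe, Xiong, Costa, and Andersen alone can cover everything: Thu evening→Xiong, Fri morning→Quispe, Fri afternoon→Quispe, Fri evening→Costa+Andersen, Sat morning→Costa+Andersen, Sat afternoon→Xiong, Sat evening→Xiong, Sun morning→Costa, Sun afternoon→Xiong+Andersen.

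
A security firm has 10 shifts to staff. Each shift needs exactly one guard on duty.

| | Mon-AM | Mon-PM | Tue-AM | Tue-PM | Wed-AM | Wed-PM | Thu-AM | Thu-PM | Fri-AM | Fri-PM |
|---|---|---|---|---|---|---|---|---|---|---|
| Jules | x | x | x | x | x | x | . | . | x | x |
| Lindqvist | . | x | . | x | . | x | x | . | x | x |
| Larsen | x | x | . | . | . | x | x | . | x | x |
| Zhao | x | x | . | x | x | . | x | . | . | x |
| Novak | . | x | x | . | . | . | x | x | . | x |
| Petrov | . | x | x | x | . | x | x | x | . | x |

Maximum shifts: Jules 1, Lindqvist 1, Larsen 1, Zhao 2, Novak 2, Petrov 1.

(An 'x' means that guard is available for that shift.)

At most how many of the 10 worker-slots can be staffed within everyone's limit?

Total capacity across all guards is 1+1+1+2+2+1 = 8, and 10 slots are needed, so at most 8 can be filled.
An assignment achieving 8: Mon-AM→Larsen, Tue-AM→Novak, Tue-PM→Zhao, Wed-AM→Jules, Wed-PM→Petrov, Thu-AM→Zhao, Thu-PM→Novak, Fri-AM→Lindqvist.
Loads: Jules 1/1, Lindqvist 1/1, Larsen 1/1, Zhao 2/2, Novak 2/2, Petrov 1/1.

8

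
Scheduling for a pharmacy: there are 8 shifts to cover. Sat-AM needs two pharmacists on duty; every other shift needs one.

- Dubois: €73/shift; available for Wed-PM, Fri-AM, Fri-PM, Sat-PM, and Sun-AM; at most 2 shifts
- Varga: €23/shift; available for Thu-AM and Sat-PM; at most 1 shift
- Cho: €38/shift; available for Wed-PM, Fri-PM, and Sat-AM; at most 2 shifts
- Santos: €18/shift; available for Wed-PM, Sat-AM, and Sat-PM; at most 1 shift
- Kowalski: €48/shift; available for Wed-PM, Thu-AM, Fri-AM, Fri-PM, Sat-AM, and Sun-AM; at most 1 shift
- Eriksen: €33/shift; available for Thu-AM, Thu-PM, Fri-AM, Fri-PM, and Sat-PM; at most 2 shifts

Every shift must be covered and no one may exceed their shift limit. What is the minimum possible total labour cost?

€377

Thu-PM can only be covered by Eriksen, so that assignment is forced.
Picking the cheapest available pharmacist for each shift independently would cost €262, but that ignores the shift limits.
An optimal schedule: Wed-PM→Cho, Thu-AM→Varga, Thu-PM→Eriksen, Fri-AM→Dubois, Fri-PM→Kowalski, Sat-AM→Cho+Santos, Sat-PM→Eriksen, Sun-AM→Dubois.
Total: 38 + 23 + 33 + 73 + 48 + 38 + 18 + 33 + 73 = €377.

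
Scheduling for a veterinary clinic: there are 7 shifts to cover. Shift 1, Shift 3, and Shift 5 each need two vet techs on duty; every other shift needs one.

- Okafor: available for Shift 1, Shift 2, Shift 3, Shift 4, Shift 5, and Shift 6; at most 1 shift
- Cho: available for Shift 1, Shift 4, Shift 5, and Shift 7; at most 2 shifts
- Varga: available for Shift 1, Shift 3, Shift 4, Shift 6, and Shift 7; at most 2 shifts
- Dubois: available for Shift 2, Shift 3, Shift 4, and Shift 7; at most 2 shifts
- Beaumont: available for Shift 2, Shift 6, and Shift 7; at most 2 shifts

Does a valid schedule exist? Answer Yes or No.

Total capacity is 1+2+2+2+2 = 9 but 10 worker-slots are needed — infeasible.

No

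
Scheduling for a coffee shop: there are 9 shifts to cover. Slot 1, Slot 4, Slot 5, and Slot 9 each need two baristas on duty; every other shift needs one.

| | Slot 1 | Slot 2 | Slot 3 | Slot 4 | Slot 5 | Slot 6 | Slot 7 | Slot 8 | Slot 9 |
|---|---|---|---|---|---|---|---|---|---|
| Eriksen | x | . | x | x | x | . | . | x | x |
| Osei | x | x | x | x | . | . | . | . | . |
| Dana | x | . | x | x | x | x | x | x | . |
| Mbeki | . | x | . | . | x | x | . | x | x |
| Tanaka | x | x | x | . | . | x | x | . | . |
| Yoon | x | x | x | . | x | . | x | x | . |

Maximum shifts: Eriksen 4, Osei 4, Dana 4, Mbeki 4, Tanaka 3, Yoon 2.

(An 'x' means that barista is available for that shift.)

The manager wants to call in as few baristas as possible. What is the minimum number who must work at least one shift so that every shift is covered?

4

13 slots to fill and no one can take more than 4, so at least ⌈13/4⌉ = 4 baristas are needed.
Eriksen, Osei, Dana, and Mbeki alone can cover everything: Slot 1→Eriksen+Osei, Slot 2→Osei, Slot 3→Eriksen, Slot 4→Eriksen+Osei, Slot 5→Dana+Mbeki, Slot 6→Dana, Slot 7→Dana, Slot 8→Dana, Slot 9→Eriksen+Mbeki.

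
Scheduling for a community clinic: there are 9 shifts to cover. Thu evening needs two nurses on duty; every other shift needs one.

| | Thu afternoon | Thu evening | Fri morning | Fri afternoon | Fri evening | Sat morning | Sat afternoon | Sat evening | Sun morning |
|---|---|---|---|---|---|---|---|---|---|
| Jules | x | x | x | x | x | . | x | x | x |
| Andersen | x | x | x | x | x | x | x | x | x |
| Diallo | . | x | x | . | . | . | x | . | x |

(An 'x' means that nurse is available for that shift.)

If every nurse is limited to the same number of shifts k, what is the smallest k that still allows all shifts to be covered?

4

With 3 nurses and 10 worker-slots to fill, someone must work at least ⌈10/3⌉ = 4 shifts, so k ≥ 4.
k = 4 works: Thu afternoon→Jules, Thu evening→Andersen+Diallo, Fri morning→Andersen, Fri afternoon→Jules, Fri evening→Jules, Sat morning→Andersen, Sat afternoon→Andersen, Sat evening→Jules, Sun morning→Diallo.
Loads: Jules 4, Andersen 4, Diallo 2 — all ≤ 4.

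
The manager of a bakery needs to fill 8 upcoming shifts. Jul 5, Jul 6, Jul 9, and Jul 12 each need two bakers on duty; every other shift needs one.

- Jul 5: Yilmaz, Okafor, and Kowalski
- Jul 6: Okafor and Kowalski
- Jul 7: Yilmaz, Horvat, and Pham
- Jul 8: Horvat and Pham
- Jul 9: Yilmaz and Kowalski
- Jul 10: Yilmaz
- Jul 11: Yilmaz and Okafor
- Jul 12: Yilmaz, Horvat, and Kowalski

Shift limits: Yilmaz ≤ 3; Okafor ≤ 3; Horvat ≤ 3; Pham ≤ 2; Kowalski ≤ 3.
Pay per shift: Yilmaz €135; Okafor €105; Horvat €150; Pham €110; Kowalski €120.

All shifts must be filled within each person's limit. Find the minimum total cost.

€1450

Jul 6 can only be covered by Okafor and Kowalski, so that assignment is forced.
Jul 9 can only be covered by Yilmaz and Kowalski, so that assignment is forced.
Jul 10 can only be covered by Yilmaz, so that assignment is forced.
Picking the cheapest available baker for each shift independently would cost €1420, but that ignores the shift limits.
An optimal schedule: Jul 5→Okafor+Kowalski, Jul 6→Okafor+Kowalski, Jul 7→Pham, Jul 8→Pham, Jul 9→Kowalski+Yilmaz, Jul 10→Yilmaz, Jul 11→Okafor, Jul 12→Yilmaz+Horvat.
Total: 105 + 120 + 105 + 120 + 110 + 110 + 120 + 135 + 135 + 105 + 135 + 150 = €1450.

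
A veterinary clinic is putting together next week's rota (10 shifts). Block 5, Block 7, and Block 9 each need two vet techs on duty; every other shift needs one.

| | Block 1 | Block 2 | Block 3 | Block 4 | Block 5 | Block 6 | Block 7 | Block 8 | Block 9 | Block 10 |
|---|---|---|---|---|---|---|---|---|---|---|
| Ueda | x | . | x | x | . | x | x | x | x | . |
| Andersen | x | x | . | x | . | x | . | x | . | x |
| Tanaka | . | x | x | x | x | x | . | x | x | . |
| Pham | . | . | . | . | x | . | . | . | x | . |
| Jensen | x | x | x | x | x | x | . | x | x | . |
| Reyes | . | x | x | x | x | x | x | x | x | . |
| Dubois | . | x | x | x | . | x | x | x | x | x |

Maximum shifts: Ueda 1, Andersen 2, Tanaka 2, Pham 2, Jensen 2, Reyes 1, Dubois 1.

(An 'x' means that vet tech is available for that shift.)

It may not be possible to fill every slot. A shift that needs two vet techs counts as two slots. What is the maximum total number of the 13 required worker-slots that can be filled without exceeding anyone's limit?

Total capacity across all vet techs is 1+2+2+2+2+1+1 = 11, and 13 slots are needed, so at most 11 can be filled.
An assignment achieving 11: Block 1→Ueda, Block 2→Andersen, Block 3→Tanaka, Block 4→Jensen, Block 5→Tanaka+Pham, Block 6→Jensen, Block 7→Reyes+Dubois, Block 9→Pham, Block 10→Andersen.
Loads: Ueda 1/1, Andersen 2/2, Tanaka 2/2, Pham 2/2, Jensen 2/2, Reyes 1/1, Dubois 1/1.

11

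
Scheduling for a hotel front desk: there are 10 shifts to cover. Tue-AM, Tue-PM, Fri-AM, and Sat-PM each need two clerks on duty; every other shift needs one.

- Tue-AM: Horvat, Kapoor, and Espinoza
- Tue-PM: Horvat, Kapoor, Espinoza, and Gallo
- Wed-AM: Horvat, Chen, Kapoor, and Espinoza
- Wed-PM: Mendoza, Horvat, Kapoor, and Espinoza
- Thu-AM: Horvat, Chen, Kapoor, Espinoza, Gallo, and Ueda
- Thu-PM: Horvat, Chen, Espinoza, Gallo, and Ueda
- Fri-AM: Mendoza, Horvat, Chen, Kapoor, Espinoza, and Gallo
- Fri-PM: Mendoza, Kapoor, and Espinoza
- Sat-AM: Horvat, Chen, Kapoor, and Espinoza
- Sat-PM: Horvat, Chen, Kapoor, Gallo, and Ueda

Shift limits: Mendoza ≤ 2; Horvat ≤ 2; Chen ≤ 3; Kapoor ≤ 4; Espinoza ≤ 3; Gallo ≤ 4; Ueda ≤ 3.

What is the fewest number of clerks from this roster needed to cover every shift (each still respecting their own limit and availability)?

4

14 slots to fill and no one can take more than 4, so at least ⌈14/4⌉ = 4 clerks are needed.
Chen, Kapoor, Espinoza, and Gallo alone can cover everything: Tue-AM→Kapoor+Espinoza, Tue-PM→Kapoor+Espinoza, Wed-AM→Chen, Wed-PM→Kapoor, Thu-AM→Gallo, Thu-PM→Gallo, Fri-AM→Espinoza+Gallo, Fri-PM→Kapoor, Sat-AM→Chen, Sat-PM→Chen+Gallo.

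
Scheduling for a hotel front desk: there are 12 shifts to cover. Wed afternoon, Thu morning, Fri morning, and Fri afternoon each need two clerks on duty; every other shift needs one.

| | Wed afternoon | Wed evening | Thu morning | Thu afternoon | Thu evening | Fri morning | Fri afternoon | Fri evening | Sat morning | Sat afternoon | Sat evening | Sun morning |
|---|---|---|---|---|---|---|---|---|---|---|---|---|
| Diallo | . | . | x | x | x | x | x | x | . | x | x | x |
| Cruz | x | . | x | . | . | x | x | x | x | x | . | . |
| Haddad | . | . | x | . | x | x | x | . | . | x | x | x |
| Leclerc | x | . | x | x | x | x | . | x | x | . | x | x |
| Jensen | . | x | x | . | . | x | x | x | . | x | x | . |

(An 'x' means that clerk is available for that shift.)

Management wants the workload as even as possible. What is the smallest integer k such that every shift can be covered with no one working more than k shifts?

With 5 clerks and 16 worker-slots to fill, someone must work at least ⌈16/5⌉ = 4 shifts, so k ≥ 4.
k = 4 works: Wed afternoon→Cruz+Leclerc, Wed evening→Jensen, Thu morning→Haddad+Leclerc, Thu afternoon→Diallo, Thu evening→Diallo, Fri morning→Haddad+Leclerc, Fri afternoon→Cruz+Haddad, Fri evening→Diallo, Sat morning→Cruz, Sat afternoon→Cruz, Sat evening→Haddad, Sun morning→Diallo.
Loads: Diallo 4, Cruz 4, Haddad 4, Leclerc 3, Jensen 1 — all ≤ 4.

4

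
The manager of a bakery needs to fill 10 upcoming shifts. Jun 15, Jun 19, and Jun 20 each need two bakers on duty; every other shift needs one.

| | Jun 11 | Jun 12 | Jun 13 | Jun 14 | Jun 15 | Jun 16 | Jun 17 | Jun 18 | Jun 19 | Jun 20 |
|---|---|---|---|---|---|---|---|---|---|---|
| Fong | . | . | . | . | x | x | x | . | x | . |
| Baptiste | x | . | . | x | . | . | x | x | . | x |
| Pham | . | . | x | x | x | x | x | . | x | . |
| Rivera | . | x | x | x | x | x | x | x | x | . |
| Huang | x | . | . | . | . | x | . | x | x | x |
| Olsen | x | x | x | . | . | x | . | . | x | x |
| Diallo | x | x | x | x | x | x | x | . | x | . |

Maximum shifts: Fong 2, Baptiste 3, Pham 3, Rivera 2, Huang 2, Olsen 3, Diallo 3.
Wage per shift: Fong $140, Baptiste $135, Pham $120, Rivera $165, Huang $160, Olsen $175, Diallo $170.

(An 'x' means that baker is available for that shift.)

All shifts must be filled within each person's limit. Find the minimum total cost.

$1865

Picking the cheapest available baker for each shift independently would cost $1730, but that ignores the shift limits.
An optimal schedule: Jun 11→Baptiste, Jun 12→Rivera, Jun 13→Pham, Jun 14→Pham, Jun 15→Fong+Rivera, Jun 16→Fong, Jun 17→Pham, Jun 18→Baptiste, Jun 19→Huang+Diallo, Jun 20→Baptiste+Huang.
Total: 135 + 165 + 120 + 120 + 140 + 165 + 140 + 120 + 135 + 160 + 170 + 135 + 160 = $1865.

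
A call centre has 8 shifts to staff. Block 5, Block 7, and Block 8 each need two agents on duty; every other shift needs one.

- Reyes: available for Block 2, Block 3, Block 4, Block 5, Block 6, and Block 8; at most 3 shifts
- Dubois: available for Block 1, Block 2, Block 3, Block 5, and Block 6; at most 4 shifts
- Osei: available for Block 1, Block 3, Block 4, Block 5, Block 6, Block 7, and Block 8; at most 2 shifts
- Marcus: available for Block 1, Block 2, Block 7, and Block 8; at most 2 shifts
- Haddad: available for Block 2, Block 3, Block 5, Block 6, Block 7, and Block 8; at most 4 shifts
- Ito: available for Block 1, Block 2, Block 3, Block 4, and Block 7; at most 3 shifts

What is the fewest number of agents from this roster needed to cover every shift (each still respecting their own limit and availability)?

11 slots to fill and no one can take more than 4, so at least ⌈11/4⌉ = 3 agents are needed.
No set of 3 agents can cover every shift (each such set leaves at least one shift with no one available or exceeds a cap).
Reyes, Dubois, Osei, and Marcus alone can cover everything: Block 1→Dubois, Block 2→Reyes, Block 3→Dubois, Block 4→Reyes, Block 5→Reyes+Dubois, Block 6→Dubois, Block 7→Osei+Marcus, Block 8→Osei+Marcus.

4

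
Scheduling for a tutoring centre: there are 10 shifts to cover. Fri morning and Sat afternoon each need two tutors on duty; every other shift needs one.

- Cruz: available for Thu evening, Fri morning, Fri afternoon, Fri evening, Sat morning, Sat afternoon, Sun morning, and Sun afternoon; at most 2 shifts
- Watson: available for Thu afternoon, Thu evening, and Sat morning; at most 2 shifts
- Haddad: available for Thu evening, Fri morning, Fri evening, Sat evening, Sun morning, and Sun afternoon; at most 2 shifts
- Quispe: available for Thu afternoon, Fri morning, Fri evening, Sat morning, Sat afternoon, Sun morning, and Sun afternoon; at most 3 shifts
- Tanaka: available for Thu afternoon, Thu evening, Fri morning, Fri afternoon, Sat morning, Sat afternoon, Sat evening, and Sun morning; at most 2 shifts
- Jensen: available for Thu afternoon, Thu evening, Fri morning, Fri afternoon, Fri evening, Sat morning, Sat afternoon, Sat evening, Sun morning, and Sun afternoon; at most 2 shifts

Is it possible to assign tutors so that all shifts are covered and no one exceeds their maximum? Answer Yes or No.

Yes

One valid schedule: Thu afternoon→Watson, Thu evening→Watson, Fri morning→Tanaka+Jensen, Fri afternoon→Cruz, Fri evening→Cruz, Sat morning→Quispe, Sat afternoon→Quispe+Tanaka, Sat evening→Haddad, Sun morning→Quispe, Sun afternoon→Haddad.
Loads: Cruz 2/2, Watson 2/2, Haddad 2/2, Quispe 3/3, Tanaka 2/2, Jensen 1/2 — all within limits.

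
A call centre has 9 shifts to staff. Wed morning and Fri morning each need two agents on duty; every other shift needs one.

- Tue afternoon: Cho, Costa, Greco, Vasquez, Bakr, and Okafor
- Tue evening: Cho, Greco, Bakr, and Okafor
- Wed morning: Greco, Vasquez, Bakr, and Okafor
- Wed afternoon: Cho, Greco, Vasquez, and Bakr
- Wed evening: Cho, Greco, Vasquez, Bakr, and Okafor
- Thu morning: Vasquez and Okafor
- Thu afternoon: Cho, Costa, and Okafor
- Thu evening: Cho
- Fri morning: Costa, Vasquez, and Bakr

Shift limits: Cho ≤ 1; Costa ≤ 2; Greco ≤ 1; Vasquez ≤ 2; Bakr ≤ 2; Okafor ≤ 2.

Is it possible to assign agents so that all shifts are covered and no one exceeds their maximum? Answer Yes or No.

Total capacity is 1+2+1+2+2+2 = 10 but 11 worker-slots are needed — infeasible.

No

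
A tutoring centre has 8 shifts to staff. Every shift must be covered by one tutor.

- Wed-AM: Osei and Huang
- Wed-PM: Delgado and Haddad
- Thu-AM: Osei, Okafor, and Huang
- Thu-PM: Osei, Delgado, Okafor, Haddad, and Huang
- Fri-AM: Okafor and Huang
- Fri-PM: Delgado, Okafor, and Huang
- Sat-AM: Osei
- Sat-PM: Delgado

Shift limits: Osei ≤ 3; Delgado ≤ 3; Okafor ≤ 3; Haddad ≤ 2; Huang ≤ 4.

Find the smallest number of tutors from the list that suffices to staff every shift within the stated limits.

8 slots to fill and no one can take more than 4, so at least ⌈8/4⌉ = 2 tutors are needed.
Any 2 tutors together have capacity at most 4+3 = 7 < 8 slots, so 2 can never suffice.
Osei, Delgado, and Okafor alone can cover everything: Wed-AM→Osei, Wed-PM→Delgado, Thu-AM→Osei, Thu-PM→Okafor, Fri-AM→Okafor, Fri-PM→Delgado, Sat-AM→Osei, Sat-PM→Delgado.

3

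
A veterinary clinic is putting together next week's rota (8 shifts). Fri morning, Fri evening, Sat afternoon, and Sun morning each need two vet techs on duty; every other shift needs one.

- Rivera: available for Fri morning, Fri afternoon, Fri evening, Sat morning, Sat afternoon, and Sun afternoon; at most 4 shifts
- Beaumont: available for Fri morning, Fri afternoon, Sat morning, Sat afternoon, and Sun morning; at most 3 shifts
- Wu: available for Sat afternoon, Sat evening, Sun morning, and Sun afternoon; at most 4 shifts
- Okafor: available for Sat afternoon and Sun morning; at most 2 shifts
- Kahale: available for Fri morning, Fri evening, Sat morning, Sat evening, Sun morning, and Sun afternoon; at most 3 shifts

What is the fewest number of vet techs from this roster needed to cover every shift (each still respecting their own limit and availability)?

12 slots to fill and no one can take more than 4, so at least ⌈12/4⌉ = 3 vet techs are needed.
Any 3 vet techs together have capacity at most 4+4+3 = 11 < 12 slots, so 3 can never suffice.
Rivera, Beaumont, Wu, and Kahale alone can cover everything: Fri morning→Rivera+Beaumont, Fri afternoon→Rivera, Fri evening→Rivera+Kahale, Sat morning→Rivera, Sat afternoon→Beaumont+Wu, Sat evening→Wu, Sun morning→Beaumont+Wu, Sun afternoon→Wu.

4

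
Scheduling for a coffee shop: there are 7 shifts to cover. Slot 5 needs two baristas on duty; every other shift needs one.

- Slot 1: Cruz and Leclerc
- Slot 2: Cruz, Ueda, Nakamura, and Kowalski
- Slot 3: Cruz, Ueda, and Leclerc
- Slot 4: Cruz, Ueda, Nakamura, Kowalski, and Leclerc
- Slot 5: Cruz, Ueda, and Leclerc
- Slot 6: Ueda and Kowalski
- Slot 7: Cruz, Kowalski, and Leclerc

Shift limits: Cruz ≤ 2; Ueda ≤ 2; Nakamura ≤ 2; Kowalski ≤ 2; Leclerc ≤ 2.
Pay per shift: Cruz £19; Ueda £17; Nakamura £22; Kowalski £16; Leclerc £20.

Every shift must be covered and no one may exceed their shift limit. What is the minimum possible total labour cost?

£144

Picking the cheapest available barista for each shift independently would cost £136, but that ignores the shift limits.
An optimal schedule: Slot 1→Cruz, Slot 2→Kowalski, Slot 3→Ueda, Slot 4→Leclerc, Slot 5→Ueda+Cruz, Slot 6→Kowalski, Slot 7→Leclerc.
Total: 19 + 16 + 17 + 20 + 17 + 19 + 16 + 20 = £144.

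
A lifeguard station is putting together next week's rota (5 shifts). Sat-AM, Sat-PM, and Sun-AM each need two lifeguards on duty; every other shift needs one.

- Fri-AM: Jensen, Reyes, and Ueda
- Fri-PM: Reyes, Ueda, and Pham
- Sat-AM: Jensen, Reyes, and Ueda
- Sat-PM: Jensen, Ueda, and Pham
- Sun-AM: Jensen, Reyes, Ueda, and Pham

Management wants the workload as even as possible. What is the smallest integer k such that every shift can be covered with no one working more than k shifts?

With 4 lifeguards and 8 worker-slots to fill, someone must work at least ⌈8/4⌉ = 2 shifts, so k ≥ 2.
k = 2 works: Fri-AM→Jensen, Fri-PM→Reyes, Sat-AM→Jensen+Reyes, Sat-PM→Ueda+Pham, Sun-AM→Ueda+Pham.
Loads: Jensen 2, Reyes 2, Ueda 2, Pham 2 — all ≤ 2.

2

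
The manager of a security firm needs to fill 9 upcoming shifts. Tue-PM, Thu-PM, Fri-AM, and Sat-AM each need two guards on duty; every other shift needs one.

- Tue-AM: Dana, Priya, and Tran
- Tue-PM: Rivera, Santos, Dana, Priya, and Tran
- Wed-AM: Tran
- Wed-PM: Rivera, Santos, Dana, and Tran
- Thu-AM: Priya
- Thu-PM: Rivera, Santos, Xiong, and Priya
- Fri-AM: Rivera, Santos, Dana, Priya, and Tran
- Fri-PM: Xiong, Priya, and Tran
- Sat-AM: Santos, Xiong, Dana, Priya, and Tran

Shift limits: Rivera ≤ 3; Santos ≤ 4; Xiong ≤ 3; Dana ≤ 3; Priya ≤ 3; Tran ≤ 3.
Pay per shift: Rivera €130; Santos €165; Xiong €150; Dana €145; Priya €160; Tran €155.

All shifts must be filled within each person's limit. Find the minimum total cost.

Wed-AM can only be covered by Tran, so that assignment is forced.
Thu-AM can only be covered by Priya, so that assignment is forced.
Picking the cheapest available guard for each shift independently would cost €1865, but that ignores the shift limits.
An optimal schedule: Tue-AM→Dana, Tue-PM→Rivera+Dana, Wed-AM→Tran, Wed-PM→Rivera, Thu-AM→Priya, Thu-PM→Rivera+Xiong, Fri-AM→Dana+Tran, Fri-PM→Xiong, Sat-AM→Xiong+Tran.
Total: 145 + 130 + 145 + 155 + 130 + 160 + 130 + 150 + 145 + 155 + 150 + 150 + 155 = €1900.

€1900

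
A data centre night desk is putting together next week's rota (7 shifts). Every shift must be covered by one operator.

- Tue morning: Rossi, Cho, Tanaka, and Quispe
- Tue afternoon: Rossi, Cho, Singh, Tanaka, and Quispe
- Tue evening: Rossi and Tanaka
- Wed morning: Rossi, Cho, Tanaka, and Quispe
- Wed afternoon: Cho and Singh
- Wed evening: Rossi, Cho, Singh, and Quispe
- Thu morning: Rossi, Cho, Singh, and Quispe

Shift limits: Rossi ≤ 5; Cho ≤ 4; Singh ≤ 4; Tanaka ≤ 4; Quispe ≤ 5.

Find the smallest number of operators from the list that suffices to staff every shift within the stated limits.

7 slots to fill and no one can take more than 5, so at least ⌈7/5⌉ = 2 operators are needed.
Rossi and Cho alone can cover everything: Tue morning→Rossi, Tue afternoon→Rossi, Tue evening→Rossi, Wed morning→Rossi, Wed afternoon→Cho, Wed evening→Rossi, Thu morning→Cho.

2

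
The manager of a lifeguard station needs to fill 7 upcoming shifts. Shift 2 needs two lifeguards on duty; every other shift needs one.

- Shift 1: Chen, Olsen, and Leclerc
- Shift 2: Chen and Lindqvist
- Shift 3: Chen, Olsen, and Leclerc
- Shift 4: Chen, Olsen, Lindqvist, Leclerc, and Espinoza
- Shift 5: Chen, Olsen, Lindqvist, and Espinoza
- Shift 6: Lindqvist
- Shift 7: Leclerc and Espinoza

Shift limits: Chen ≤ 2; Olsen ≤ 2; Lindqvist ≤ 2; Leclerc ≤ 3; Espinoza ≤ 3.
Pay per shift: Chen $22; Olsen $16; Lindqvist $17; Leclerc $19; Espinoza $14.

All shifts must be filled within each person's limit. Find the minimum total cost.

Shift 2 can only be covered by Chen and Lindqvist, so that assignment is forced.
Shift 6 can only be covered by Lindqvist, so that assignment is forced.
Picking the cheapest available lifeguard for each shift independently would cost $130, and that bound is achievable.
An optimal schedule: Shift 1→Olsen, Shift 2→Lindqvist+Chen, Shift 3→Olsen, Shift 4→Espinoza, Shift 5→Espinoza, Shift 6→Lindqvist, Shift 7→Espinoza.
Total: 16 + 17 + 22 + 16 + 14 + 14 + 17 + 14 = $130.

$130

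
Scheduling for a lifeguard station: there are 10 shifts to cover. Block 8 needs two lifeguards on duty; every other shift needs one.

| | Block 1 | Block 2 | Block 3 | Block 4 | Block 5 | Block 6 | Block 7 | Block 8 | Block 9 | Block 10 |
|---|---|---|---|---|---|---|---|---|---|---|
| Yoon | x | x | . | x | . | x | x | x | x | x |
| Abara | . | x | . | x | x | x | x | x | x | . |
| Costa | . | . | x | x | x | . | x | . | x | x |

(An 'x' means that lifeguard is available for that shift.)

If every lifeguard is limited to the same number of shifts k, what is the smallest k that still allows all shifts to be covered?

4

With 3 lifeguards and 11 worker-slots to fill, someone must work at least ⌈11/3⌉ = 4 shifts, so k ≥ 4.
k = 4 works: Block 1→Yoon, Block 2→Yoon, Block 3→Costa, Block 4→Abara, Block 5→Abara, Block 6→Yoon, Block 7→Abara, Block 8→Yoon+Abara, Block 9→Costa, Block 10→Costa.
Loads: Yoon 4, Abara 4, Costa 3 — all ≤ 4.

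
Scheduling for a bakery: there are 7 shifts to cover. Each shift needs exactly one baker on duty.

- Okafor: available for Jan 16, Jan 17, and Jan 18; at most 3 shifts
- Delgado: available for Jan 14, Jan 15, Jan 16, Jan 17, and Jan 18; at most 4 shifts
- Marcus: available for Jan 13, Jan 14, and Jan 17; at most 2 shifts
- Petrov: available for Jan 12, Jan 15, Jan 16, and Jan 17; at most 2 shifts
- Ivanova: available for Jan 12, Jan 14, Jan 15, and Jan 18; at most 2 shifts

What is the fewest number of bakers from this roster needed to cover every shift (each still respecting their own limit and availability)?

3

7 slots to fill and no one can take more than 4, so at least ⌈7/4⌉ = 2 bakers are needed.
No set of 2 bakers can cover every shift (each such set leaves at least one shift with no one available or exceeds a cap).
Okafor, Marcus, and Petrov alone can cover everything: Jan 12→Petrov, Jan 13→Marcus, Jan 14→Marcus, Jan 15→Petrov, Jan 16→Okafor, Jan 17→Okafor, Jan 18→Okafor.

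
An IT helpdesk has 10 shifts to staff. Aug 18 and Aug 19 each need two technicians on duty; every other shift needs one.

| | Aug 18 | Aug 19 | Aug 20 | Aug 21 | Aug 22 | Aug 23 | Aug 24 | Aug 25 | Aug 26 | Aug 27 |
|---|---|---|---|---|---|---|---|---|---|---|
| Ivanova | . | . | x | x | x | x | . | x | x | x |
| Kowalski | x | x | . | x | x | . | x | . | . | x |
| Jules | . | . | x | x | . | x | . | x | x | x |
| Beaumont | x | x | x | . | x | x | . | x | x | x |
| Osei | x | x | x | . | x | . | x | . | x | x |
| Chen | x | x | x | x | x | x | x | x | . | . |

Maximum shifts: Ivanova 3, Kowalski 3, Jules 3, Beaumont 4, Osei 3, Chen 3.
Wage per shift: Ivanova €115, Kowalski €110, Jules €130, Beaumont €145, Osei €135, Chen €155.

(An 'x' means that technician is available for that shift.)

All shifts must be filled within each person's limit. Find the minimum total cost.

Picking the cheapest available technician for each shift independently would cost €1390, but that ignores the shift limits.
An optimal schedule: Aug 18→Kowalski+Osei, Aug 19→Kowalski+Osei, Aug 20→Jules, Aug 21→Ivanova, Aug 22→Osei, Aug 23→Ivanova, Aug 24→Kowalski, Aug 25→Ivanova, Aug 26→Jules, Aug 27→Jules.
Total: 110 + 135 + 110 + 135 + 130 + 115 + 135 + 115 + 110 + 115 + 130 + 130 = €1470.

€1470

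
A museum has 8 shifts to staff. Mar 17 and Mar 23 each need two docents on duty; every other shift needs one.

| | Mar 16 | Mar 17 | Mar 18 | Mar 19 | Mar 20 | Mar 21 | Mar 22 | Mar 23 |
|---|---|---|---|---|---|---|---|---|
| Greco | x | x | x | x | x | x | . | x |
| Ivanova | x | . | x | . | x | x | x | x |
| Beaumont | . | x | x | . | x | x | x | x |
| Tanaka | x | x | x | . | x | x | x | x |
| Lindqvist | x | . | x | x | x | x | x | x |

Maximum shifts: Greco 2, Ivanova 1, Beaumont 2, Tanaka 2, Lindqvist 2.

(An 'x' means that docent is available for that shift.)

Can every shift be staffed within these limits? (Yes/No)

Total capacity is 2+1+2+2+2 = 9 but 10 worker-slots are needed — infeasible.

No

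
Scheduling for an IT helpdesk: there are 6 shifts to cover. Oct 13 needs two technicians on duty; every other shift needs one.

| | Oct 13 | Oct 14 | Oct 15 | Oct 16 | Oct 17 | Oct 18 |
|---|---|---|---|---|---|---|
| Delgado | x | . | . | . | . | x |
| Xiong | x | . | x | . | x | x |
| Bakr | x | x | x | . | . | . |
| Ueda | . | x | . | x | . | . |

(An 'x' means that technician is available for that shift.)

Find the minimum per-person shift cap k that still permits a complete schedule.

With 4 technicians and 7 worker-slots to fill, someone must work at least ⌈7/4⌉ = 2 shifts, so k ≥ 2.
k = 2 works: Oct 13→Delgado+Bakr, Oct 14→Bakr, Oct 15→Xiong, Oct 16→Ueda, Oct 17→Xiong, Oct 18→Delgado.
Loads: Delgado 2, Xiong 2, Bakr 2, Ueda 1 — all ≤ 2.

2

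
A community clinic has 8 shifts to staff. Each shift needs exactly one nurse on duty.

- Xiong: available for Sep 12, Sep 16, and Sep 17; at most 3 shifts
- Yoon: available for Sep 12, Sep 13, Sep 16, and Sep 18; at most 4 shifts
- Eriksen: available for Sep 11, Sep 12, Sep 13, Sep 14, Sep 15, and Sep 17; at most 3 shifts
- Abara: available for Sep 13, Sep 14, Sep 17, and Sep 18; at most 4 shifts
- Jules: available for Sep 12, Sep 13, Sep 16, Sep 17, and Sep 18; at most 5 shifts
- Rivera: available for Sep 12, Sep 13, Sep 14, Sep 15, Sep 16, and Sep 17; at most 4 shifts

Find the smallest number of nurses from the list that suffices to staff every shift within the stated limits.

2

8 slots to fill and no one can take more than 5, so at least ⌈8/5⌉ = 2 nurses are needed.
Eriksen and Jules alone can cover everything: Sep 11→Eriksen, Sep 12→Jules, Sep 13→Jules, Sep 14→Eriksen, Sep 15→Eriksen, Sep 16→Jules, Sep 17→Jules, Sep 18→Jules.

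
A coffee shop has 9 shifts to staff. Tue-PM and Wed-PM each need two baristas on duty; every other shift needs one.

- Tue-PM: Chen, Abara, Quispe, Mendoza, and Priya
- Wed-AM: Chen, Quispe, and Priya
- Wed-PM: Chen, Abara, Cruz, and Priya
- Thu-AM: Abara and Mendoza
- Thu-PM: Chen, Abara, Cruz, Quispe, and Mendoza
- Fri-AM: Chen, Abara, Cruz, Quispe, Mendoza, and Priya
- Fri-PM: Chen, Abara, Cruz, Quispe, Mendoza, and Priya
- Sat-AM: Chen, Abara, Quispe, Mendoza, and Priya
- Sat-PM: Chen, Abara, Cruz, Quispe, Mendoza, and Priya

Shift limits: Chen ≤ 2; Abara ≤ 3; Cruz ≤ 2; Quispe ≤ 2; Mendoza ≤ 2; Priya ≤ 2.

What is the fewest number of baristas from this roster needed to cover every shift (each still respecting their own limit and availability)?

11 slots to fill and no one can take more than 3, so at least ⌈11/3⌉ = 4 baristas are needed.
Any 4 baristas together have capacity at most 3+2+2+2 = 9 < 11 slots, so 4 can never suffice.
Chen, Abara, Cruz, Quispe, and Mendoza alone can cover everything: Tue-PM→Quispe+Mendoza, Wed-AM→Chen, Wed-PM→Chen+Abara, Thu-AM→Abara, Thu-PM→Cruz, Fri-AM→Cruz, Fri-PM→Quispe, Sat-AM→Abara, Sat-PM→Mendoza.

5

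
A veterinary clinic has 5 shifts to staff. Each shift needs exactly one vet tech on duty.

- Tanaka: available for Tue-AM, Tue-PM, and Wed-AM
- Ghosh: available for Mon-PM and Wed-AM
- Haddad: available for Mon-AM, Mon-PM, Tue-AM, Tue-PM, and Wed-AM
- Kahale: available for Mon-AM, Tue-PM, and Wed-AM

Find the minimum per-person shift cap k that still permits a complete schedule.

2

With 4 vet techs and 5 worker-slots to fill, someone must work at least ⌈5/4⌉ = 2 shifts, so k ≥ 2.
k = 2 works: Mon-AM→Haddad, Mon-PM→Ghosh, Tue-AM→Tanaka, Tue-PM→Tanaka, Wed-AM→Ghosh.
Loads: Tanaka 2, Ghosh 2, Haddad 1, Kahale 0 — all ≤ 2.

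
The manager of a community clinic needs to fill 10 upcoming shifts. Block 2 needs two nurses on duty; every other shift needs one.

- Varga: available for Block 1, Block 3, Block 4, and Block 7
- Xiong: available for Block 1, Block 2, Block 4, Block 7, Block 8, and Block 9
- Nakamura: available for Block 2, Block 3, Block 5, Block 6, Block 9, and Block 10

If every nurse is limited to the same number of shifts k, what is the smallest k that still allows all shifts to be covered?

4

With 3 nurses and 11 worker-slots to fill, someone must work at least ⌈11/3⌉ = 4 shifts, so k ≥ 4.
k = 4 works: Block 1→Varga, Block 2→Xiong+Nakamura, Block 3→Varga, Block 4→Varga, Block 5→Nakamura, Block 6→Nakamura, Block 7→Varga, Block 8→Xiong, Block 9→Xiong, Block 10→Nakamura.
Loads: Varga 4, Xiong 3, Nakamura 4 — all ≤ 4.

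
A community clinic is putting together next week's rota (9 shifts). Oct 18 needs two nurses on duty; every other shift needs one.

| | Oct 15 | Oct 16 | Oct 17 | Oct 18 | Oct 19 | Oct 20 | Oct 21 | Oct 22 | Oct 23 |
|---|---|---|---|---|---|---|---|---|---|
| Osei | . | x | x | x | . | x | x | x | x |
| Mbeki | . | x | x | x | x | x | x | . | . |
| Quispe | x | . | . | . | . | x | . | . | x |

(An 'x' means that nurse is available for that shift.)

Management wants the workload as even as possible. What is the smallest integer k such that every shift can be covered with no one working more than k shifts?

4

With 3 nurses and 10 worker-slots to fill, someone must work at least ⌈10/3⌉ = 4 shifts, so k ≥ 4.
k = 4 works: Oct 15→Quispe, Oct 16→Osei, Oct 17→Osei, Oct 18→Osei+Mbeki, Oct 19→Mbeki, Oct 20→Mbeki, Oct 21→Mbeki, Oct 22→Osei, Oct 23→Quispe.
Loads: Osei 4, Mbeki 4, Quispe 2 — all ≤ 4.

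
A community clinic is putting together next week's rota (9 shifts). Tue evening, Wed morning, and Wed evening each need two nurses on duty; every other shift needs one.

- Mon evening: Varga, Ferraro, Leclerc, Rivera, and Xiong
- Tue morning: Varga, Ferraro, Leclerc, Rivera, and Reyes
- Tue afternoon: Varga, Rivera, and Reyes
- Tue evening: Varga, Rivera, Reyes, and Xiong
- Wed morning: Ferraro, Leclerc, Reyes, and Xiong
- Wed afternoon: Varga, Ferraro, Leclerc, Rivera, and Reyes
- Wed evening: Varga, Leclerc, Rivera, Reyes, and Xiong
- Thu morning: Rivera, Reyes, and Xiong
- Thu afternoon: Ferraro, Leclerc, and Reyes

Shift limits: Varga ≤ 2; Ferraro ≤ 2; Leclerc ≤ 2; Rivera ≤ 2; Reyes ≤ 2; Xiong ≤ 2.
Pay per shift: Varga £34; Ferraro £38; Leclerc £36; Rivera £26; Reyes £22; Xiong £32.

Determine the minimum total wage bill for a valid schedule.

£376

Picking the cheapest available nurse for each shift independently would cost £286, but that ignores the shift limits.
An optimal schedule: Mon evening→Varga, Tue morning→Ferraro, Tue afternoon→Varga, Tue evening→Rivera+Reyes, Wed morning→Leclerc+Xiong, Wed afternoon→Leclerc, Wed evening→Reyes+Xiong, Thu morning→Rivera, Thu afternoon→Ferraro.
Total: 34 + 38 + 34 + 26 + 22 + 36 + 32 + 36 + 22 + 32 + 26 + 38 = £376.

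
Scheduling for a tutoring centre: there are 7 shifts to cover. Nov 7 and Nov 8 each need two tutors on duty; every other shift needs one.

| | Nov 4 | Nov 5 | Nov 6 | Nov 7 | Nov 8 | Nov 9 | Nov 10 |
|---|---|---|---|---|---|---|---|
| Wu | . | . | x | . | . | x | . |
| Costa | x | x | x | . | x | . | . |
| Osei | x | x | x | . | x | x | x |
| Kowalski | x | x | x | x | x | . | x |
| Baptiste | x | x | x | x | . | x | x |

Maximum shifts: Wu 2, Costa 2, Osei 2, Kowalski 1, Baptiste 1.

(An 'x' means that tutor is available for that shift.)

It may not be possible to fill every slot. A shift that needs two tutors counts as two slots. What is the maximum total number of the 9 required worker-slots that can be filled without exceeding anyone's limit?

Total capacity across all tutors is 2+2+2+1+1 = 8, and 9 slots are needed, so at most 8 can be filled.
An assignment achieving 8: Nov 4→Costa, Nov 6→Wu, Nov 7→Kowalski+Baptiste, Nov 8→Costa+Osei, Nov 9→Wu, Nov 10→Osei.
Loads: Wu 2/2, Costa 2/2, Osei 2/2, Kowalski 1/1, Baptiste 1/1.

8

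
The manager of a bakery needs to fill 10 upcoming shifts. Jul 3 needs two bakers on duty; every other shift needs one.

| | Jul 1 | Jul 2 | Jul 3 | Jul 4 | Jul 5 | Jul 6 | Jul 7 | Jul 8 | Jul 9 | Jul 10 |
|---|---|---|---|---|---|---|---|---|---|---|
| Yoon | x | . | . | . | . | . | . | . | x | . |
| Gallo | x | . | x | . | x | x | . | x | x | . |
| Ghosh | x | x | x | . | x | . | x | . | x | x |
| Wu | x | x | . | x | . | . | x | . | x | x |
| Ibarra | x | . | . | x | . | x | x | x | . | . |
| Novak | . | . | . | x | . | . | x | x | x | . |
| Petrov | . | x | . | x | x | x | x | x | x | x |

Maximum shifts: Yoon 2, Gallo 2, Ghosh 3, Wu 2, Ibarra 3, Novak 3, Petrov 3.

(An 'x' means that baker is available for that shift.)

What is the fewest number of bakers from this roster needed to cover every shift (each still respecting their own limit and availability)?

11 slots to fill and no one can take more than 3, so at least ⌈11/3⌉ = 4 bakers are needed.
Gallo, Ghosh, Ibarra, and Novak alone can cover everything: Jul 1→Ibarra, Jul 2→Ghosh, Jul 3→Gallo+Ghosh, Jul 4→Ibarra, Jul 5→Gallo, Jul 6→Ibarra, Jul 7→Novak, Jul 8→Novak, Jul 9→Novak, Jul 10→Ghosh.

4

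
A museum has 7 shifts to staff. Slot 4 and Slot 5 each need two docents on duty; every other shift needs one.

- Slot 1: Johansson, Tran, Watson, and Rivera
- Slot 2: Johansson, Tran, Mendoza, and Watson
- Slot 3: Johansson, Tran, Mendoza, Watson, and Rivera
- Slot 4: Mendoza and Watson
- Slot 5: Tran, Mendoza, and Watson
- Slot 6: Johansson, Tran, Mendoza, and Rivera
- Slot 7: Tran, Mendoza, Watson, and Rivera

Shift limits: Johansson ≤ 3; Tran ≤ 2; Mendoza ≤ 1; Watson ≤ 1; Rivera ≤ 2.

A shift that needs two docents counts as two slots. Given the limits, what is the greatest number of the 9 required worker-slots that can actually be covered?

Total capacity across all docents is 3+2+1+1+2 = 9, and 9 slots are needed, so at most 9 can be filled.
Shifts {Slot 4, Slot 5} need 4 slots but only Tran, Mendoza, and Watson are available for them, supplying at most 3 — so at least 1 slot must go unfilled.
An assignment achieving 8: Slot 1→Johansson, Slot 2→Johansson, Slot 3→Rivera, Slot 4→Mendoza+Watson, Slot 5→Tran, Slot 6→Johansson, Slot 7→Tran.
Loads: Johansson 3/3, Tran 2/2, Mendoza 1/1, Watson 1/1, Rivera 1/2.

8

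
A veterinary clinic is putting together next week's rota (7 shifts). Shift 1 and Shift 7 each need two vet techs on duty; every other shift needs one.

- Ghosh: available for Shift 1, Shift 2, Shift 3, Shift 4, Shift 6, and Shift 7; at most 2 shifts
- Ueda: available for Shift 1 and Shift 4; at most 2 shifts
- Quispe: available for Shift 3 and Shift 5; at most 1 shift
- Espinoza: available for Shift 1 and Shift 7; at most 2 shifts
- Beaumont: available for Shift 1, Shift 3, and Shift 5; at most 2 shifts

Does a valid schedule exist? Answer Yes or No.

No

Total capacity is 9 and 9 slots are needed, so capacity alone doesn't rule it out.
Shifts {Shift 2, Shift 6, Shift 7} need 4 worker-slots in total, but the vet techs available for any of those shifts (Ghosh and Espinoza) can supply at most 3 among them. So no valid schedule exists.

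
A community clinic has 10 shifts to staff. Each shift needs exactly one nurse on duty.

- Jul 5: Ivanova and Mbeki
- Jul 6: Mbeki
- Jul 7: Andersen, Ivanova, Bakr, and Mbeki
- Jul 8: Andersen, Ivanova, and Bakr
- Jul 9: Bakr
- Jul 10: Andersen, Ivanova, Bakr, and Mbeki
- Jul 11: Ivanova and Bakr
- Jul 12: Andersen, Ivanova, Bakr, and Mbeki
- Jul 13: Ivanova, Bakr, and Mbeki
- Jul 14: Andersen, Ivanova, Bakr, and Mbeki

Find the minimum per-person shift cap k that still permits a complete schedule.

3

With 4 nurses and 10 worker-slots to fill, someone must work at least ⌈10/4⌉ = 3 shifts, so k ≥ 3.
k = 3 works: Jul 5→Ivanova, Jul 6→Mbeki, Jul 7→Andersen, Jul 8→Andersen, Jul 9→Bakr, Jul 10→Andersen, Jul 11→Ivanova, Jul 12→Bakr, Jul 13→Ivanova, Jul 14→Bakr.
Loads: Andersen 3, Ivanova 3, Bakr 3, Mbeki 1 — all ≤ 3.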